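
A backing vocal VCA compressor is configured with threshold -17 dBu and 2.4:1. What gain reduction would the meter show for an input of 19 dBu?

21 dB

The signal is 36 dB above threshold.
After 2.4:1 compression the overshoot becomes 36/2.4 = 15 dB.
GR = overshoot in − overshoot out = 36 − 15 = 21 dB.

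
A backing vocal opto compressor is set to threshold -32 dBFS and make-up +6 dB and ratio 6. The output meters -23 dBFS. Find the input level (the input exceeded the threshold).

-14 dBFS

Stripping the +6 dB make-up gives -29 dBFS at the gain stage.
That's 3 dB above the -32 dBFS threshold.
Input overshoot = R × output overshoot = 18 dB → input = -32 + 18 = -14 dBFS.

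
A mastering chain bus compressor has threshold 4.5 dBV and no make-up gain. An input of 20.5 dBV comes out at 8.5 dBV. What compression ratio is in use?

Input overshoot = 20.5 − 4.5 = 16 dB; output overshoot = 8.5 − 4.5 = 4 dB.
Ratio = 16 / 4 = 4.

4:1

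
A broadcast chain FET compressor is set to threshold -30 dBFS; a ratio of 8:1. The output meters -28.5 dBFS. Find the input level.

That's 1.5 dB above the -30 dBFS threshold.
Input overshoot = R × output overshoot = 12 dB → input = -30 + 12 = -18 dBFS.

-18 dBFS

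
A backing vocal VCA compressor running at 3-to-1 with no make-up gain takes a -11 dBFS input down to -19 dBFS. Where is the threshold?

-23 dBFS

Let T be the threshold. Output overshoot = (input overshoot)/R, so -19 − T = (-11 − T)/3.
3·(-19 − T) = -11 − T → 2·T = -57 − (-11) = -46.
T = -46/2 = -23 dBFS.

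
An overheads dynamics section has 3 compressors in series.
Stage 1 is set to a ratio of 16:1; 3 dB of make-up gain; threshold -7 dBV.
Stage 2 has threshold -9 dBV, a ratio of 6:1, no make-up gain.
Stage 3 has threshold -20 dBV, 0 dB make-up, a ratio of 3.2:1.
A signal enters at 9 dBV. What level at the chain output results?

-16.25 dBV

Stage 1: 9 dBV is 16 dB over -7 dBV; at 16:1 that becomes 1 dB over, giving -6 dBV; +3 dB make-up → -3 dBV.
Stage 2: -3 dBV is 6 dB over -9 dBV; at 6:1 that becomes 1 dB over, giving -8 dBV.
Stage 3: 12 dB above -20 dBV, reduced 3.2:1 to 3.75 dB above → -16.25 dBV.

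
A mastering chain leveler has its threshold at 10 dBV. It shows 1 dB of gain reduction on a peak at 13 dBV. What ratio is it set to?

1.5:1

Input overshoot = 13 − 10 = 3 dB.
Output overshoot = 3 − 1 = 2 dB.
Ratio = input overshoot / output overshoot = 3 / 2 = 1.5.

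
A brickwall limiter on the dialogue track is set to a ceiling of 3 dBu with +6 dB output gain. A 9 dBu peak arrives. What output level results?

The limiter clamps the peak to its 3 dBu ceiling.
Output gain then adds 6 dB: 3 + 6 = 9 dBu.

9 dBu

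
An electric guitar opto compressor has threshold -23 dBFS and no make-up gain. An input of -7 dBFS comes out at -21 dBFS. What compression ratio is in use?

Input overshoot = -7 − (-23) = 16 dB; output overshoot = -21 − (-23) = 2 dB.
Ratio = 16 / 2 = 8.

8:1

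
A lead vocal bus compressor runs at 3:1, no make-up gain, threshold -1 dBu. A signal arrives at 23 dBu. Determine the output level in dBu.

The input is 24 dB above the -1 dBu threshold.
3:1 compression reduces that to 24/3 = 8 dB over.
So the level is -1 + 8 = 7 dBu.

7 dBu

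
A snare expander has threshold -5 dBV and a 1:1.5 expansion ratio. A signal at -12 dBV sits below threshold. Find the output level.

The input is 7 dB below the -5 dBV threshold.
A 1:1.5 expander multiplies undershoot by 1.5: 7 × 1.5 = 10.5 dB below threshold.
Output = -5 − 10.5 = -15.5 dBV.

-15.5 dBV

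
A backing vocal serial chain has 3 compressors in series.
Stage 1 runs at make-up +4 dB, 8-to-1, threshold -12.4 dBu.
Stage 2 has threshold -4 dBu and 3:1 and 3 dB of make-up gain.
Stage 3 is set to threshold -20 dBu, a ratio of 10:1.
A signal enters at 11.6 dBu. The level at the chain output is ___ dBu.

Stage 1: overshoot 24 dB → 24/8 = 3 dB → -9.4 dBu; +4 dB make-up → -5.4 dBu.
Stage 2: below threshold (-5.4 ≤ -4); passes unchanged; make-up brings it to -2.4 dBu.
Stage 3: overshoot 17.6 dB → 17.6/10 = 1.76 dB → -18.24 dBu.

-18.24 dBu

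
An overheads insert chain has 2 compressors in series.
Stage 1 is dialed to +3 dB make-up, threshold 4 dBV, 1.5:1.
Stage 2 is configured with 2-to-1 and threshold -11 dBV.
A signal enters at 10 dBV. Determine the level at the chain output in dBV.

Stage 1: overshoot 6 dB → 6/1.5 = 4 dB → 8 dBV; +3 dB make-up → 11 dBV.
Stage 2: overshoot 22 dB → 22/2 = 11 dB → 0 dBV.

0 dBV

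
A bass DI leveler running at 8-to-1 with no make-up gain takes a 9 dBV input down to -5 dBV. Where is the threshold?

-7 dBV

Let T be the threshold. Output overshoot = (input overshoot)/R, so -5 − T = (9 − T)/8.
8·(-5 − T) = 9 − T → 7·T = -40 − 9 = -49.
T = -49/7 = -7 dBV.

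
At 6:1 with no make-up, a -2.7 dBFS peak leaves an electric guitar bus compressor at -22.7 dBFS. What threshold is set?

-26.7 dBFS

Let T be the threshold. Output overshoot = (input overshoot)/R, so -22.7 − T = (-2.7 − T)/6.
6·(-22.7 − T) = -2.7 − T → 5·T = -136.2 − (-2.7) = -133.5.
T = -133.5/5 = -26.7 dBFS.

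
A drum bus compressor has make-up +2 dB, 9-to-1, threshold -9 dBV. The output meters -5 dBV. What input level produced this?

9 dBV

Stripping the +2 dB make-up gives -7 dBV at the gain stage.
The compressed level sits -7 − (-9) = 2 dB over threshold.
Undo the ratio: input overshoot = 2 × 9 = 18 dB, giving input = 9 dBV.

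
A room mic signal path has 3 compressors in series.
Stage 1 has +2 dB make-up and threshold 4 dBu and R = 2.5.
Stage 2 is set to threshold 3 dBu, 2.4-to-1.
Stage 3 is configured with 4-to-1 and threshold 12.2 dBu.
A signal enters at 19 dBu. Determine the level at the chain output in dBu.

6.75 dBu

Stage 1: overshoot 15 dB → 15/2.5 = 6 dB → 10 dBu; +2 dB make-up → 12 dBu.
Stage 2: 9 dB above 3 dBu, reduced 2.4:1 to 3.75 dB above → 6.75 dBu.
Stage 3: below threshold (6.75 ≤ 12.2); passes unchanged; output 6.75 dBu.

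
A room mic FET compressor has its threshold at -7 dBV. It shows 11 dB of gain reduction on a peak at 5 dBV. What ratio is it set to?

Input overshoot = 5 − (-7) = 12 dB.
Output overshoot = 12 − 11 = 1 dB.
Ratio = input overshoot / output overshoot = 12 / 1 = 12.

12:1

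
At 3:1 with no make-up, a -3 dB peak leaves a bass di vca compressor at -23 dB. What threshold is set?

-33 dB

Let T be the threshold. Output overshoot = (input overshoot)/R, so -23 − T = (-3 − T)/3.
3·(-23 − T) = -3 − T → 2·T = -69 − (-3) = -66.
T = -66/2 = -33 dB.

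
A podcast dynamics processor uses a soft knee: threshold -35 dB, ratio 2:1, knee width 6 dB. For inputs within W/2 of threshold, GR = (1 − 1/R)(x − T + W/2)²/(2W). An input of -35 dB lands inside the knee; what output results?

-35.375 dB

x − T + W/2 = -35 − (-35) + 3 = 3.
GR = (1 − 1/2) × 3² / 12 = 0.5 × 9 / 12 = 0.375 dB.
Output = -35 − 0.375 = -35.375 dB.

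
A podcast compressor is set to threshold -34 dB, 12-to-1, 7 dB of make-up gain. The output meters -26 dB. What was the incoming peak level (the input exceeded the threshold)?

-22 dB

Before make-up, the level was -26 − 7 = -33 dB.
That's 1 dB above the -34 dB threshold.
Before 12:1 compression the overshoot was 1 × 12 = 12 dB, so input = -34 + 12 = -22 dB.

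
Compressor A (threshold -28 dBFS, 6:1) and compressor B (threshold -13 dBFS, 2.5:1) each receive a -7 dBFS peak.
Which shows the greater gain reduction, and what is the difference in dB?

A, by 13.9 dB

A: GR = 21 − 21/6 = 17.5 dB.
B: GR = 6 − 6/2.5 = 3.6 dB.
A reduces 13.9 dB more.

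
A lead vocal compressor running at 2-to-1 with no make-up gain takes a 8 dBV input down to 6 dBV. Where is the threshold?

4 dBV

Input is 4 dB above T (since output overshoot × R = input overshoot: (6 − T)·2 = 8 − T gives T = 4 dBV).
Check: 4 + (8 − 4)/2 = 4 + 2 = 6 dBV. ✓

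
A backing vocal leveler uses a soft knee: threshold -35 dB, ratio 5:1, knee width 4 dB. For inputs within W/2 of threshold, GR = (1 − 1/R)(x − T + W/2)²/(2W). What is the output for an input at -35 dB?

x − T + W/2 = -35 − (-35) + 2 = 2.
GR = (1 − 1/5) × 2² / 8 = 0.8 × 4 / 8 = 0.4 dB.
Output = -35 − 0.4 = -35.4 dB.

-35.4 dB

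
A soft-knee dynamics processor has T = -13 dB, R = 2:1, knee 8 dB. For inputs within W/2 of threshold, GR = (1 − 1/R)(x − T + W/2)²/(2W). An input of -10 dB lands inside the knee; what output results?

-11.53125 dB

x − T + W/2 = -10 − (-13) + 4 = 7.
GR = (1 − 1/2) × 7² / 16 = 0.5 × 49 / 16 = 1.53125 dB.
Output = -10 − 1.53125 = -11.53125 dB.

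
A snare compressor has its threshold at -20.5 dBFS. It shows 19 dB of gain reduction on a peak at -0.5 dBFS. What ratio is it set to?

20:1

Input overshoot = -0.5 − (-20.5) = 20 dB.
Output overshoot = 20 − 19 = 1 dB.
Ratio = input overshoot / output overshoot = 20 / 1 = 20.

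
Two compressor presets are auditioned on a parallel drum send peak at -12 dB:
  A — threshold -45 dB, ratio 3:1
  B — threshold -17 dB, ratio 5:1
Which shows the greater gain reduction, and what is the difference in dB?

A, by 18 dB

A: GR = 33 − 33/3 = 22 dB.
B: GR = 5 − 5/5 = 4 dB.
A reduces 18 dB more.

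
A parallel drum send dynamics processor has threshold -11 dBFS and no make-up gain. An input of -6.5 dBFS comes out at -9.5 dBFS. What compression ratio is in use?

Input overshoot = -6.5 − (-11) = 4.5 dB; output overshoot = -9.5 − (-11) = 1.5 dB.
Ratio = 4.5 / 1.5 = 3.

3:1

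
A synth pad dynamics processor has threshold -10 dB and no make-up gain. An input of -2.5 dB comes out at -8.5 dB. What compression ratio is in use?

Input overshoot = -2.5 − (-10) = 7.5 dB; output overshoot = -8.5 − (-10) = 1.5 dB.
Ratio = 7.5 / 1.5 = 5.

5:1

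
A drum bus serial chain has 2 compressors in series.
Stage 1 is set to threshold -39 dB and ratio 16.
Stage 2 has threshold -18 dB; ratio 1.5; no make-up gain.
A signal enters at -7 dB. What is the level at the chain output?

Stage 1: -7 dB is 32 dB over -39 dB; at 16:1 that becomes 2 dB over, giving -37 dB.
Stage 2: -37 dB is at or below the -18 dB threshold — no compression; output -37 dB.

-37 dB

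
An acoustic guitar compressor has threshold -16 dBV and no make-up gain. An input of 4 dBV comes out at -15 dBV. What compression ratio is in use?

Input overshoot = 4 − (-16) = 20 dB; output overshoot = -15 − (-16) = 1 dB.
Ratio = 20 / 1 = 20.

20:1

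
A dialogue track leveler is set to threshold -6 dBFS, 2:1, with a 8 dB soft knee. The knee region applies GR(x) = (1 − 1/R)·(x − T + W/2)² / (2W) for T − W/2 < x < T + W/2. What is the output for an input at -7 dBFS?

x − T + W/2 = -7 − (-6) + 4 = 3.
GR = (1 − 1/2) × 3² / 16 = 0.5 × 9 / 16 = 0.28125 dB.
Output = -7 − 0.28125 = -7.28125 dBFS.

-7.28125 dBFS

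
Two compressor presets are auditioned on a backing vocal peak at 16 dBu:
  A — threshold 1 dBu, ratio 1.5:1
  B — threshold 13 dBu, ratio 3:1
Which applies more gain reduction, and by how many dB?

A: overshoot 15 dB → output overshoot 10 dB → GR 5 dB.
B: overshoot 3 dB → output overshoot 1 dB → GR 2 dB.
Difference: 3 dB in favour of A.

A, by 3 dB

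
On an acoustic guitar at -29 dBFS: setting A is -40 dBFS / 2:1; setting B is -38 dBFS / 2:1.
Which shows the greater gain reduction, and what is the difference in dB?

A: GR = 11 − 11/2 = 5.5 dB.
B: GR = 9 − 9/2 = 4.5 dB.
A reduces 1 dB more.

A, by 1 dB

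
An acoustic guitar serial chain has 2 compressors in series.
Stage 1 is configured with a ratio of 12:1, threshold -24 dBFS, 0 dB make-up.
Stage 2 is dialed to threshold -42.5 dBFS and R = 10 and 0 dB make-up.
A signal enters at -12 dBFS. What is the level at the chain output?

Stage 1: -12 dBFS is 12 dB over -24 dBFS; at 12:1 that becomes 1 dB over, giving -23 dBFS.
Stage 2: overshoot 19.5 dB → 19.5/10 = 1.95 dB → -40.55 dBFS.

-40.55 dBFS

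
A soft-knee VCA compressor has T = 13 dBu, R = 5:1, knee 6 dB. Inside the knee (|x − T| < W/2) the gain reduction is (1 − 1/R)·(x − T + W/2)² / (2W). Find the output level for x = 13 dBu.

12.4 dBu

x − T + W/2 = 13 − 13 + 3 = 3.
GR = (1 − 1/5) × 3² / 12 = 0.8 × 9 / 12 = 0.6 dB.
Output = 13 − 0.6 = 12.4 dBu.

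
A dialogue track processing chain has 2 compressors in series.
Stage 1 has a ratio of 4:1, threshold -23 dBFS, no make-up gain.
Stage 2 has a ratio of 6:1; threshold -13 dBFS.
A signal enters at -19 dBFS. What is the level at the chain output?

Stage 1: 4 dB above -23 dBFS, reduced 4:1 to 1 dB above → -22 dBFS.
Stage 2: -22 dBFS ≤ -13 dBFS, so stage 2 doesn't engage; output -22 dBFS.

-22 dBFS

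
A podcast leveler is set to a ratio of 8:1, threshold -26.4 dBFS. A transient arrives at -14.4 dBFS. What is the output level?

The input is 12 dB above the -26.4 dBFS threshold.
At 8:1 the overshoot is divided by 8, leaving 1.5 dB above threshold.
So the level is -26.4 + 1.5 = -24.9 dBFS.

-24.9 dBFS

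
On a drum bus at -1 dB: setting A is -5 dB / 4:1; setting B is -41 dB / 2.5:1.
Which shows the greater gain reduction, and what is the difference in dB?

B, by 21 dB

A: overshoot 4 dB → output overshoot 1 dB → GR 3 dB.
B: overshoot 40 dB → output overshoot 16 dB → GR 24 dB.
Difference: 21 dB in favour of B.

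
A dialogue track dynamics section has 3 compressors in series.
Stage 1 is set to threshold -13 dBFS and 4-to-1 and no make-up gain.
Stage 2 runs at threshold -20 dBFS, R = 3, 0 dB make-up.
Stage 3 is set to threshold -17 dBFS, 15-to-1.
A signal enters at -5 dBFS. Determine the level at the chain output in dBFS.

-17 dBFS

Stage 1: overshoot 8 dB → 8/4 = 2 dB → -11 dBFS.
Stage 2: -11 dBFS is 9 dB over -20 dBFS; at 3:1 that becomes 3 dB over, giving -17 dBFS.
Stage 3: below threshold (-17 ≤ -17); passes unchanged; output -17 dBFS.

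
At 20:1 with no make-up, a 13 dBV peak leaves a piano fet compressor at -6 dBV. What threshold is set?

Let T be the threshold. Output overshoot = (input overshoot)/R, so -6 − T = (13 − T)/20.
20·(-6 − T) = 13 − T → 19·T = -120 − 13 = -133.
T = -133/19 = -7 dBV.

-7 dBV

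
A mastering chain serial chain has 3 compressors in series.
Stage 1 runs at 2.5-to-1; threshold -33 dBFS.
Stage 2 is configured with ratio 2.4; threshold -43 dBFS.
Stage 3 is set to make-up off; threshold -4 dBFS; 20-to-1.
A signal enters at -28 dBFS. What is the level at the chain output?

Stage 1: overshoot 5 dB → 5/2.5 = 2 dB → -31 dBFS.
Stage 2: 12 dB above -43 dBFS, reduced 2.4:1 to 5 dB above → -38 dBFS.
Stage 3: -38 dBFS is at or below the -4 dBFS threshold — no compression; output -38 dBFS.

-38 dBFS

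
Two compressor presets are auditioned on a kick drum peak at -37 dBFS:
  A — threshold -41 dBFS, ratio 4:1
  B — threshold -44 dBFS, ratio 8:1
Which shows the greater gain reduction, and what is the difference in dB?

B, by 3.125 dB

A: overshoot 4 dB → output overshoot 1 dB → GR 3 dB.
B: overshoot 7 dB → output overshoot 0.875 dB → GR 6.125 dB.
B reduces 3.125 dB more.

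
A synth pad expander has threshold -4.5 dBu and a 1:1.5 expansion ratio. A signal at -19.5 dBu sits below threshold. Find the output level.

Below threshold, a 1:1.5 expander applies gain = (1.5−1)×(T − x) of attenuation.
(1.5−1) × 15 = 7.5 dB, so output = -19.5 − 7.5 = -27 dBu.

-27 dBu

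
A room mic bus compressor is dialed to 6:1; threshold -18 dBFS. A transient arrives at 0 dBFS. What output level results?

Overshoot: 0 − (-18) = 18 dB.
At 6:1 the overshoot is divided by 6, leaving 3 dB above threshold.
Output = -18 + 3 = -15 dBFS.

-15 dBFS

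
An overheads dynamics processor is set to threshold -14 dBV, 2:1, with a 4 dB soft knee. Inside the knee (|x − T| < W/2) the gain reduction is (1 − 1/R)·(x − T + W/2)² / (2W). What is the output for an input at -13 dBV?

-13.5625 dBV

x − T + W/2 = -13 − (-14) + 2 = 3.
GR = (1 − 1/2) × 3² / 8 = 0.5 × 9 / 8 = 0.5625 dB.
Output = -13 − 0.5625 = -13.5625 dBV.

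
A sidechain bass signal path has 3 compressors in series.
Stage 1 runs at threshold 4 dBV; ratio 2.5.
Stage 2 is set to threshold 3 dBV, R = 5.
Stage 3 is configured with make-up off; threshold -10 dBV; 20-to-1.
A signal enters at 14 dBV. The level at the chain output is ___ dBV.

-9.3 dBV

Stage 1: 14 dBV is 10 dB over 4 dBV; at 2.5:1 that becomes 4 dB over, giving 8 dBV.
Stage 2: overshoot 5 dB → 5/5 = 1 dB → 4 dBV.
Stage 3: overshoot 14 dB → 14/20 = 0.7 dB → -9.3 dBV.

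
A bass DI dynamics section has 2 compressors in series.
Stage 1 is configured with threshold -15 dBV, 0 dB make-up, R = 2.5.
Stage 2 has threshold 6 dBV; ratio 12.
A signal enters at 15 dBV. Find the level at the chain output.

Stage 1: 30 dB above -15 dBV, reduced 2.5:1 to 12 dB above → -3 dBV.
Stage 2: below threshold (-3 ≤ 6); passes unchanged; output -3 dBV.

-3 dBV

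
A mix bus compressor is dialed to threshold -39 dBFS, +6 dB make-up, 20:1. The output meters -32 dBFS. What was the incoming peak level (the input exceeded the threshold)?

Remove make-up: -32 − 6 = -38 dBFS.
That's 1 dB above the -39 dBFS threshold.
Undo the ratio: input overshoot = 1 × 20 = 20 dB, giving input = -19 dBFS.

-19 dBFS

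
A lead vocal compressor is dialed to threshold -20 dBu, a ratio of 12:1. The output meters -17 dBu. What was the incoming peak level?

That's 3 dB above the -20 dBu threshold.
Input overshoot = R × output overshoot = 36 dB → input = -20 + 36 = 16 dBu.

16 dBu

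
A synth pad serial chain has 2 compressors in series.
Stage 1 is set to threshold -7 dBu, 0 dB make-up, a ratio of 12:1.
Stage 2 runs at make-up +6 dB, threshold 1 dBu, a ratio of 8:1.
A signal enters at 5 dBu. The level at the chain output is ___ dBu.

0 dBu

Stage 1: 12 dB above -7 dBu, reduced 12:1 to 1 dB above → -6 dBu.
Stage 2: -6 dBu is at or below the 1 dBu threshold — no compression; make-up brings it to 0 dBu.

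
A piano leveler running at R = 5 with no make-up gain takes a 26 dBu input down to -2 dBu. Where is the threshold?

-9 dBu

Input is 35 dB above T (since output overshoot × R = input overshoot: (-2 − T)·5 = 26 − T gives T = -9 dBu).
Check: -9 + (26 − (-9))/5 = -9 + 7 = -2 dBu. ✓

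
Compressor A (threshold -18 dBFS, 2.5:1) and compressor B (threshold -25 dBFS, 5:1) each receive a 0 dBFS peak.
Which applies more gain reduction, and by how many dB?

B, by 9.2 dB

A: overshoot 18 dB → output overshoot 7.2 dB → GR 10.8 dB.
B: overshoot 25 dB → output overshoot 5 dB → GR 20 dB.
B applies 9.2 dB more gain reduction.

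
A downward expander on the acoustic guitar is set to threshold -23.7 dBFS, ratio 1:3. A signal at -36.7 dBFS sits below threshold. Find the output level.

The input is 13 dB below the -23.7 dBFS threshold.
A 1:3 expander multiplies undershoot by 3: 13 × 3 = 39 dB below threshold.
Output = -23.7 − 39 = -62.7 dBFS.

-62.7 dBFS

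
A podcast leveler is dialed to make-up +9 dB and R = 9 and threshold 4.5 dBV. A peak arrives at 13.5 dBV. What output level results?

The input is 9 dB above the 4.5 dBV threshold.
9:1 compression reduces that to 9/9 = 1 dB over.
That puts the output at 5.5 dBV; make-up adds 9 dB, giving 14.5 dBV.

14.5 dBV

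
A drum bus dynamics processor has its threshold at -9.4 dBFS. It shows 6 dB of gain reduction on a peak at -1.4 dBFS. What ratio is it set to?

Input overshoot = -1.4 − (-9.4) = 8 dB.
Output overshoot = 8 − 6 = 2 dB.
Ratio = input overshoot / output overshoot = 8 / 2 = 4.

4:1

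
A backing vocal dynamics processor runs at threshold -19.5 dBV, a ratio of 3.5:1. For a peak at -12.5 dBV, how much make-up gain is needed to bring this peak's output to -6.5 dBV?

The peak compresses to -19.5 + 7/3.5 = -17.5 dBV.
To reach -6.5 dBV requires -6.5 − (-17.5) = 11 dB of make-up.

11 dB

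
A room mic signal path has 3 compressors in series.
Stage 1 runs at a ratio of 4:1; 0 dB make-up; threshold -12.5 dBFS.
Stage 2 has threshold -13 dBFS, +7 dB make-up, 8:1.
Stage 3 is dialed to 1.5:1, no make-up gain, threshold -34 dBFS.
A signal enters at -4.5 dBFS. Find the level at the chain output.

Stage 1: overshoot 8 dB → 8/4 = 2 dB → -10.5 dBFS.
Stage 2: -10.5 dBFS is 2.5 dB over -13 dBFS; at 8:1 that becomes 0.3125 dB over, giving -12.6875 dBFS; +7 dB make-up → -5.6875 dBFS.
Stage 3: -5.6875 dBFS is 28.3125 dB over -34 dBFS; at 1.5:1 that becomes 18.875 dB over, giving -15.125 dBFS.

-15.125 dBFS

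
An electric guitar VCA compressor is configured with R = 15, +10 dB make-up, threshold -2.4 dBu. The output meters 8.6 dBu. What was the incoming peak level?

Remove make-up: 8.6 − 10 = -1.4 dBu.
The compressed level sits -1.4 − (-2.4) = 1 dB over threshold.
Input overshoot = R × output overshoot = 15 dB → input = -2.4 + 15 = 12.6 dBu.

12.6 dBu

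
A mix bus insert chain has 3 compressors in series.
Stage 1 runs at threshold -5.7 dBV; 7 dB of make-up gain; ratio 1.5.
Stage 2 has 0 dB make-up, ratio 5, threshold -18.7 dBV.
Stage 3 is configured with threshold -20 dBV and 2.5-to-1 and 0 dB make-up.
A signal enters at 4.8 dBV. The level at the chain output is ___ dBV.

-17.32 dBV

Stage 1: 10.5 dB above -5.7 dBV, reduced 1.5:1 to 7 dB above → 1.3 dBV; +7 dB make-up → 8.3 dBV.
Stage 2: 27 dB above -18.7 dBV, reduced 5:1 to 5.4 dB above → -13.3 dBV.
Stage 3: 6.7 dB above -20 dBV, reduced 2.5:1 to 2.68 dB above → -17.32 dBV.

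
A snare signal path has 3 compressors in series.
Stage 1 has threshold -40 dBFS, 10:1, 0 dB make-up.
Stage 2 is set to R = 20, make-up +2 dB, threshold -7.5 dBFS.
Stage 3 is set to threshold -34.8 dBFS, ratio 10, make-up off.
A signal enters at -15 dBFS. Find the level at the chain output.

Stage 1: overshoot 25 dB → 25/10 = 2.5 dB → -37.5 dBFS.
Stage 2: -37.5 dBFS is at or below the -7.5 dBFS threshold — no compression; make-up brings it to -35.5 dBFS.
Stage 3: -35.5 dBFS is at or below the -34.8 dBFS threshold — no compression; output -35.5 dBFS.

-35.5 dBFS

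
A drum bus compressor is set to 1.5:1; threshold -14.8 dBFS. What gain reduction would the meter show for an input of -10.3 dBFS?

1.5 dB

The signal is 4.5 dB above threshold.
After 1.5:1 compression the overshoot becomes 4.5/1.5 = 3 dB.
GR = overshoot in − overshoot out = 4.5 − 3 = 1.5 dB.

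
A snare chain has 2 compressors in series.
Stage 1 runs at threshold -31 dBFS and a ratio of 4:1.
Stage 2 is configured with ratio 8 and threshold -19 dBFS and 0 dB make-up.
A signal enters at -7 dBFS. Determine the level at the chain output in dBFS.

-25 dBFS

Stage 1: -7 dBFS is 24 dB over -31 dBFS; at 4:1 that becomes 6 dB over, giving -25 dBFS.
Stage 2: below threshold (-25 ≤ -19); passes unchanged; output -25 dBFS.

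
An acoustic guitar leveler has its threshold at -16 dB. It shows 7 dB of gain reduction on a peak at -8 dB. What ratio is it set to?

8:1

Input overshoot = -8 − (-16) = 8 dB.
Output overshoot = 8 − 7 = 1 dB.
Ratio = input overshoot / output overshoot = 8 / 1 = 8.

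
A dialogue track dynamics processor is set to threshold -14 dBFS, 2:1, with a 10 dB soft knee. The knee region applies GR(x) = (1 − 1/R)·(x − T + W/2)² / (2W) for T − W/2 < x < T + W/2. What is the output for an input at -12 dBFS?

-13.225 dBFS

x − T + W/2 = -12 − (-14) + 5 = 7.
GR = (1 − 1/2) × 7² / 20 = 0.5 × 49 / 20 = 1.225 dB.
Output = -12 − 1.225 = -13.225 dBFS.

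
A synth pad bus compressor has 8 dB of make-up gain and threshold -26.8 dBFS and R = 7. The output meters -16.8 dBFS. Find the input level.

Remove make-up: -16.8 − 8 = -24.8 dBFS.
That's 2 dB above the -26.8 dBFS threshold.
Undo the ratio: input overshoot = 2 × 7 = 14 dB, giving input = -12.8 dBFS.

-12.8 dBFS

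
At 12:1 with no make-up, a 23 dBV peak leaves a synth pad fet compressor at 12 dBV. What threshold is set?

11 dBV

Gain reduction = 23 − 12 = 11 dB; output overshoot = GR / (R − 1) = 11 / 11 = 1 dB.
Threshold = output − output overshoot = 12 − 1 = 11 dBV.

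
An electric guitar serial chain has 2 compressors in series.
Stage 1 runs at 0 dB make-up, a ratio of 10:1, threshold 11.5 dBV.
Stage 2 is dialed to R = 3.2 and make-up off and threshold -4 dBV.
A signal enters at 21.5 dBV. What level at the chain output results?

1.15625 dBV

Stage 1: 10 dB above 11.5 dBV, reduced 10:1 to 1 dB above → 12.5 dBV.
Stage 2: 16.5 dB above -4 dBV, reduced 3.2:1 to 5.15625 dB above → 1.15625 dBV.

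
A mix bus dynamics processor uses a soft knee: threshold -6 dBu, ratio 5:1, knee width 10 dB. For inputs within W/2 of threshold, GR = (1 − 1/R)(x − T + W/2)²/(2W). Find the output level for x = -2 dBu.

-5.24 dBu

x − T + W/2 = -2 − (-6) + 5 = 9.
GR = (1 − 1/5) × 9² / 20 = 0.8 × 81 / 20 = 3.24 dB.
Output = -2 − 3.24 = -5.24 dBu.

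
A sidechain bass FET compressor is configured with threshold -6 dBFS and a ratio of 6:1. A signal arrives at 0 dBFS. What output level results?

-5 dBFS

The input is 6 dB above the -6 dBFS threshold.
At 6:1 the overshoot is divided by 6, leaving 1 dB above threshold.
That puts the output at -5 dBFS.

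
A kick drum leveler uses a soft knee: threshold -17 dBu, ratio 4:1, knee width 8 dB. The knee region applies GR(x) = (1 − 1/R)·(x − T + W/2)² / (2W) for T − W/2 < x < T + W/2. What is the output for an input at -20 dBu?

-20.046875 dBu

x − T + W/2 = -20 − (-17) + 4 = 1.
GR = (1 − 1/4) × 1² / 16 = 0.75 × 1 / 16 = 0.046875 dB.
Output = -20 − 0.046875 = -20.046875 dBu.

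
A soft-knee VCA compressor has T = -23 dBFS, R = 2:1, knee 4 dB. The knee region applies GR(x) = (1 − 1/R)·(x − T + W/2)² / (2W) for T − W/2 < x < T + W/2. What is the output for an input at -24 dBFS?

-24.0625 dBFS

x − T + W/2 = -24 − (-23) + 2 = 1.
GR = (1 − 1/2) × 1² / 8 = 0.5 × 1 / 8 = 0.0625 dB.
Output = -24 − 0.0625 = -24.0625 dBFS.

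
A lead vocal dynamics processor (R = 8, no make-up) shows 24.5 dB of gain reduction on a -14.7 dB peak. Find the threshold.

Input is 28 dB above T (since output overshoot × R = input overshoot: (-39.2 − T)·8 = -14.7 − T gives T = -42.7 dB).
Check: -42.7 + (-14.7 − (-42.7))/8 = -42.7 + 3.5 = -39.2 dB. ✓

-42.7 dB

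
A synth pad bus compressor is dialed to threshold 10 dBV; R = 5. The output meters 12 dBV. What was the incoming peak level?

20 dBV

The compressed level sits 12 − 10 = 2 dB over threshold.
Undo the ratio: input overshoot = 2 × 5 = 10 dB, giving input = 20 dBV.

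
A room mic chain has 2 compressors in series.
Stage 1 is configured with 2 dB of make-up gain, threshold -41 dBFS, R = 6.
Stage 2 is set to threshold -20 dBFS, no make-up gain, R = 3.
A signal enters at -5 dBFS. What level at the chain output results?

-33 dBFS

Stage 1: -5 dBFS is 36 dB over -41 dBFS; at 6:1 that becomes 6 dB over, giving -35 dBFS; +2 dB make-up → -33 dBFS.
Stage 2: below threshold (-33 ≤ -20); passes unchanged; output -33 dBFS.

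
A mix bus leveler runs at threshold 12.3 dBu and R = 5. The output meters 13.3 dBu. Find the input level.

Post-compression overshoot = 13.3 − 12.3 = 1 dB.
Undo the ratio: input overshoot = 1 × 5 = 5 dB, giving input = 17.3 dBu.

17.3 dBu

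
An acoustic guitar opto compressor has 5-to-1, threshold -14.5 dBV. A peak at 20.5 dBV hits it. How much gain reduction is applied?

28 dB

Overshoot = 20.5 − (-14.5) = 35 dB.
A 5:1 ratio leaves 7 dB of that excess.
Gain reduction = 35 − 7 = 28 dB.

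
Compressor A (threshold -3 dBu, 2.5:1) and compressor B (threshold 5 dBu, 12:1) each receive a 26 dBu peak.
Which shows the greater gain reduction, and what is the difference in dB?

A: overshoot 29 dB → output overshoot 11.6 dB → GR 17.4 dB.
B: overshoot 21 dB → output overshoot 1.75 dB → GR 19.25 dB.
Difference: 1.85 dB in favour of B.

B, by 1.85 dB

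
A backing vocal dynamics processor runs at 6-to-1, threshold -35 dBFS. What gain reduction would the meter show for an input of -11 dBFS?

20 dB

The signal is 24 dB above threshold.
At 6:1, output sits 24/6 = 4 dB above threshold.
Gain reduction = 24 − 4 = 20 dB.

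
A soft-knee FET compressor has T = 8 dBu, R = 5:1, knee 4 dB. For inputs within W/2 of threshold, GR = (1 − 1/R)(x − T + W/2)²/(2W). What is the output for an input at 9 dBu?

8.1 dBu

x − T + W/2 = 9 − 8 + 2 = 3.
GR = (1 − 1/5) × 3² / 8 = 0.8 × 9 / 8 = 0.9 dB.
Output = 9 − 0.9 = 8.1 dBu.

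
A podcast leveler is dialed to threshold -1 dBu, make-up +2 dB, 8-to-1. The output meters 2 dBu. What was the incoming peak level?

Stripping the +2 dB make-up gives 0 dBu at the gain stage.
Post-compression overshoot = 0 − (-1) = 1 dB.
Before 8:1 compression the overshoot was 1 × 8 = 8 dB, so input = -1 + 8 = 7 dBu.

7 dBu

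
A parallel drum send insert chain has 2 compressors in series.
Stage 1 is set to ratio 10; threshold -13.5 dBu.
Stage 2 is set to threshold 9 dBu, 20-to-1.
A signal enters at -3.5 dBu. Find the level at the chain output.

-12.5 dBu

Stage 1: 10 dB above -13.5 dBu, reduced 10:1 to 1 dB above → -12.5 dBu.
Stage 2: -12.5 dBu ≤ 9 dBu, so stage 2 doesn't engage; output -12.5 dBu.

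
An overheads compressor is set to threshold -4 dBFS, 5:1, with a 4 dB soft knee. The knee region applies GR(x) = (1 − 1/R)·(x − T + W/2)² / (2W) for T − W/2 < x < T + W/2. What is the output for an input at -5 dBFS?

-5.1 dBFS

x − T + W/2 = -5 − (-4) + 2 = 1.
GR = (1 − 1/5) × 1² / 8 = 0.8 × 1 / 8 = 0.1 dB.
Output = -5 − 0.1 = -5.1 dBFS.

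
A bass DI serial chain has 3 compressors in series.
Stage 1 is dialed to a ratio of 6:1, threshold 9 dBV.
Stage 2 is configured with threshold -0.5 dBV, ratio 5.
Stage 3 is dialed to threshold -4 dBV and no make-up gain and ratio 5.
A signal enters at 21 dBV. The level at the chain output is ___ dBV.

Stage 1: overshoot 12 dB → 12/6 = 2 dB → 11 dBV.
Stage 2: 11 dBV is 11.5 dB over -0.5 dBV; at 5:1 that becomes 2.3 dB over, giving 1.8 dBV.
Stage 3: 5.8 dB above -4 dBV, reduced 5:1 to 1.16 dB above → -2.84 dBV.

-2.84 dBV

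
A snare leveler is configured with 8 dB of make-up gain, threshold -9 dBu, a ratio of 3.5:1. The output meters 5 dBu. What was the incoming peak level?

12 dBu

Before make-up, the level was 5 − 8 = -3 dBu.
That's 6 dB above the -9 dBu threshold.
Input overshoot = R × output overshoot = 21 dB → input = -9 + 21 = 12 dBu.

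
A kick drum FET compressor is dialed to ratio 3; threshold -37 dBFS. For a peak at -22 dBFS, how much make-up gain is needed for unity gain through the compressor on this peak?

10 dB

Without make-up, output = threshold + overshoot/3 = -37 + 5 = -32 dBFS.
Gap to target: 10 dB.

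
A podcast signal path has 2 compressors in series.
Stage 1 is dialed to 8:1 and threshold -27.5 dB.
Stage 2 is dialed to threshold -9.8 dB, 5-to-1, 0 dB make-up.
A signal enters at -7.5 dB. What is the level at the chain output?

Stage 1: overshoot 20 dB → 20/8 = 2.5 dB → -25 dB.
Stage 2: -25 dB ≤ -9.8 dB, so stage 2 doesn't engage; output -25 dB.

-25 dB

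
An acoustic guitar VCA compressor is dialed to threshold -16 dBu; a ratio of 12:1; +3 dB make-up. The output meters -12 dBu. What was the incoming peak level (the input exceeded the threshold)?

-4 dBu

Stripping the +3 dB make-up gives -15 dBu at the gain stage.
Post-compression overshoot = -15 − (-16) = 1 dB.
Input overshoot = R × output overshoot = 12 dB → input = -16 + 12 = -4 dBu.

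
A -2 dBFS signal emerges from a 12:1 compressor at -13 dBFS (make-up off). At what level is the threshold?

-14 dBFS

Let T be the threshold. Output overshoot = (input overshoot)/R, so -13 − T = (-2 − T)/12.
12·(-13 − T) = -2 − T → 11·T = -156 − (-2) = -154.
T = -154/11 = -14 dBFS.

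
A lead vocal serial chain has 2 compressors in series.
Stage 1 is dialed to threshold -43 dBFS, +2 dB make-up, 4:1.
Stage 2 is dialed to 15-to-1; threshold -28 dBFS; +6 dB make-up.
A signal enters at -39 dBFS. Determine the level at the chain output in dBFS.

Stage 1: 4 dB above -43 dBFS, reduced 4:1 to 1 dB above → -42 dBFS; +2 dB make-up → -40 dBFS.
Stage 2: below threshold (-40 ≤ -28); passes unchanged; make-up brings it to -34 dBFS.

-34 dBFS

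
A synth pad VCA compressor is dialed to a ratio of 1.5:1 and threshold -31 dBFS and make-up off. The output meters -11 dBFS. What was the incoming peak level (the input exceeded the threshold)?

-1 dBFS

The compressed level sits -11 − (-31) = 20 dB over threshold.
Input overshoot = R × output overshoot = 30 dB → input = -31 + 30 = -1 dBFS.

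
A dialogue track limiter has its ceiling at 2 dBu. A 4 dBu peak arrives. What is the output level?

The limiter clamps the peak to its 2 dBu ceiling.

2 dBu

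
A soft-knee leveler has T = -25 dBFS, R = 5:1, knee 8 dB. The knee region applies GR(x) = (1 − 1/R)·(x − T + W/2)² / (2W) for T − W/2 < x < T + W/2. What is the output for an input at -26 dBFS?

x − T + W/2 = -26 − (-25) + 4 = 3.
GR = (1 − 1/5) × 3² / 16 = 0.8 × 9 / 16 = 0.45 dB.
Output = -26 − 0.45 = -26.45 dBFS.

-26.45 dBFS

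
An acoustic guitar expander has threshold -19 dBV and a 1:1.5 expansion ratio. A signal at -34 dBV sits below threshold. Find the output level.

-41.5 dBV

The input is 15 dB below the -19 dBV threshold.
A 1:1.5 expander multiplies undershoot by 1.5: 15 × 1.5 = 22.5 dB below threshold.
Output = -19 − 22.5 = -41.5 dBV.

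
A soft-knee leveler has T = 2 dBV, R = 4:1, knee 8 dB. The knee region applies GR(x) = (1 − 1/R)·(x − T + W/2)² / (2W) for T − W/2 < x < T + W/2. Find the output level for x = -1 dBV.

x − T + W/2 = -1 − 2 + 4 = 1.
GR = (1 − 1/4) × 1² / 16 = 0.75 × 1 / 16 = 0.046875 dB.
Output = -1 − 0.046875 = -1.046875 dBV.

-1.046875 dBV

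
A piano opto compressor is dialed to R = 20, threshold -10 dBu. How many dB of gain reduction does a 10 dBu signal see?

The signal is 20 dB above threshold.
After 20:1 compression the overshoot becomes 20/20 = 1 dB.
So the signal is attenuated by 20 − 1 = 19 dB.

19 dB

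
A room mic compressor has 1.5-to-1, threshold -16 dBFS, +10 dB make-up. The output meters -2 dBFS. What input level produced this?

Remove make-up: -2 − 10 = -12 dBFS.
That's 4 dB above the -16 dBFS threshold.
Input overshoot = R × output overshoot = 6 dB → input = -16 + 6 = -10 dBFS.

-10 dBFS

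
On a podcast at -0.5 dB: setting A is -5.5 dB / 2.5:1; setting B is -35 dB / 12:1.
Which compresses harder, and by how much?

B, by 28.625 dB

A: 5 dB over, compressed to 2 dB over, so 3 dB of GR.
B: 34.5 dB over, compressed to 2.875 dB over, so 31.625 dB of GR.
Difference: 28.625 dB in favour of B.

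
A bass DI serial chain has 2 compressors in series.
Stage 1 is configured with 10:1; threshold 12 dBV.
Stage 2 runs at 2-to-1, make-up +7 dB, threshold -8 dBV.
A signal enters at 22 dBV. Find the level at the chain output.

9.5 dBV

Stage 1: 10 dB above 12 dBV, reduced 10:1 to 1 dB above → 13 dBV.
Stage 2: 13 dBV is 21 dB over -8 dBV; at 2:1 that becomes 10.5 dB over, giving 2.5 dBV; +7 dB make-up → 9.5 dBV.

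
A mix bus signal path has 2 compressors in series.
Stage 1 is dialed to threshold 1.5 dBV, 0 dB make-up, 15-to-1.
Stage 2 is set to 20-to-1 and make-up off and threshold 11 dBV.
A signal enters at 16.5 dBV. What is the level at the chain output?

Stage 1: overshoot 15 dB → 15/15 = 1 dB → 2.5 dBV.
Stage 2: 2.5 dBV ≤ 11 dBV, so stage 2 doesn't engage; output 2.5 dBV.

2.5 dBV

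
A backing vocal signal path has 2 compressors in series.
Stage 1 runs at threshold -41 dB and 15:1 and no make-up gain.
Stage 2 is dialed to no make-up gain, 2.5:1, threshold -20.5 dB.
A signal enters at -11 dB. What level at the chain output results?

Stage 1: overshoot 30 dB → 30/15 = 2 dB → -39 dB.
Stage 2: -39 dB is at or below the -20.5 dB threshold — no compression; output -39 dB.

-39 dB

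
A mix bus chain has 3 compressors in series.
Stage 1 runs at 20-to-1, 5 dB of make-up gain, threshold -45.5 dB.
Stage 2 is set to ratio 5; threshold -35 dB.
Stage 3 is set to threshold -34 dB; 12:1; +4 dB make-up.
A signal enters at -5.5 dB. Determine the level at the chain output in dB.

-34.5 dB

Stage 1: 40 dB above -45.5 dB, reduced 20:1 to 2 dB above → -43.5 dB; +5 dB make-up → -38.5 dB.
Stage 2: -38.5 dB ≤ -35 dB, so stage 2 doesn't engage; output -38.5 dB.
Stage 3: -38.5 dB is at or below the -34 dB threshold — no compression; make-up brings it to -34.5 dB.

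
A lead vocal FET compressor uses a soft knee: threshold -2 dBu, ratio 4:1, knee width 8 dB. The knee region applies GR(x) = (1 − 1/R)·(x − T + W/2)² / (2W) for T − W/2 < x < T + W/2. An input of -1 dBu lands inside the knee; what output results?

x − T + W/2 = -1 − (-2) + 4 = 5.
GR = (1 − 1/4) × 5² / 16 = 0.75 × 25 / 16 = 1.171875 dB.
Output = -1 − 1.171875 = -2.171875 dBu.

-2.171875 dBu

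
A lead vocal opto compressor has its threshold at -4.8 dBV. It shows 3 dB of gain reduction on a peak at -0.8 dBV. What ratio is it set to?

4:1

Input overshoot = -0.8 − (-4.8) = 4 dB.
Output overshoot = 4 − 3 = 1 dB.
Ratio = input overshoot / output overshoot = 4 / 1 = 4.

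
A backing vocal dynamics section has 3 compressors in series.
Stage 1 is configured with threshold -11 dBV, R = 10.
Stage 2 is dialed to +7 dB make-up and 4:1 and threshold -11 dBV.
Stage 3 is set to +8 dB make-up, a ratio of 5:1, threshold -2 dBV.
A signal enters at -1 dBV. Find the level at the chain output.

4.25 dBV

Stage 1: overshoot 10 dB → 10/10 = 1 dB → -10 dBV.
Stage 2: overshoot 1 dB → 1/4 = 0.25 dB → -10.75 dBV; +7 dB make-up → -3.75 dBV.
Stage 3: below threshold (-3.75 ≤ -2); passes unchanged; make-up brings it to 4.25 dBV.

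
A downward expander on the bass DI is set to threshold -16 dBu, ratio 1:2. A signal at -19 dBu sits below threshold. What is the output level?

Below threshold, a 1:2 expander applies gain = (2−1)×(T − x) of attenuation.
(2−1) × 3 = 3 dB, so output = -19 − 3 = -22 dBu.

-22 dBu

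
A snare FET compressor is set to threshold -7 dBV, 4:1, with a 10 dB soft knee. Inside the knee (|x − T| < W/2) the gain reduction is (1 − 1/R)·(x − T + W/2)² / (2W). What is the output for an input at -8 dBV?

x − T + W/2 = -8 − (-7) + 5 = 4.
GR = (1 − 1/4) × 4² / 20 = 0.75 × 16 / 20 = 0.6 dB.
Output = -8 − 0.6 = -8.6 dBV.

-8.6 dBV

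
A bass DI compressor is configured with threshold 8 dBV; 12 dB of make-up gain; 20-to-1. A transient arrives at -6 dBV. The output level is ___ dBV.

-6 dBV is 14 dB below the 8 dBV threshold, so no gain reduction is applied.
Make-up gain adds 12 dB: -6 + 12 = 6 dBV.

6 dBV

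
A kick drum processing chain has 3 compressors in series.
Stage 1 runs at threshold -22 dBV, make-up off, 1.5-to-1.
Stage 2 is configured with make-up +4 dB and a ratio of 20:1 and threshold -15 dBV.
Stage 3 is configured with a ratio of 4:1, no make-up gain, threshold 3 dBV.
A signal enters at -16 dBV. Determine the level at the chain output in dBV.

Stage 1: overshoot 6 dB → 6/1.5 = 4 dB → -18 dBV.
Stage 2: -18 dBV is at or below the -15 dBV threshold — no compression; make-up brings it to -14 dBV.
Stage 3: -14 dBV is at or below the 3 dBV threshold — no compression; output -14 dBV.

-14 dBV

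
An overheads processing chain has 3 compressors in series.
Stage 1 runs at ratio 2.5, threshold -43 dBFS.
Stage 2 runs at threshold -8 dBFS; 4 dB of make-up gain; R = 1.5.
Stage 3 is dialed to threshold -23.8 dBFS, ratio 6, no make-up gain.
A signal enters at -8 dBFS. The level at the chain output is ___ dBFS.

-25 dBFS

Stage 1: -8 dBFS is 35 dB over -43 dBFS; at 2.5:1 that becomes 14 dB over, giving -29 dBFS.
Stage 2: -29 dBFS ≤ -8 dBFS, so stage 2 doesn't engage; make-up brings it to -25 dBFS.
Stage 3: below threshold (-25 ≤ -23.8); passes unchanged; output -25 dBFS.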